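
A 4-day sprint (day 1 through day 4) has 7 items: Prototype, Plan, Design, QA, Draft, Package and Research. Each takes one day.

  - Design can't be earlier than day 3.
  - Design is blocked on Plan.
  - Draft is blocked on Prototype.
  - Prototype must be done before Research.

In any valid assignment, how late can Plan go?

Downstream work caps Plan at day 3.
Plan at day 3 is achievable: Plan -> day 3, Research -> day 2, Prototype -> day 1, Draft -> day 2, Design -> day 4, QA -> day 1, Package -> day 1.

day 3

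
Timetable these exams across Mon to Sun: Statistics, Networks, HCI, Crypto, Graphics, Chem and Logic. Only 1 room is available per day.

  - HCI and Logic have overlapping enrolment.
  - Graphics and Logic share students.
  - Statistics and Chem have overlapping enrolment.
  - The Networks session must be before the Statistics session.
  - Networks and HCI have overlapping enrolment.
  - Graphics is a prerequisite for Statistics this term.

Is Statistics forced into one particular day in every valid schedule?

Statistics can be Wed (e.g. Crypto=Fri; Chem=Sat; Logic=Sun; HCI=Thu; Networks=Mon; Statistics=Wed; Graphics=Tue) or Thu (e.g. Statistics in Thu, Graphics in Tue, Crypto in Fri, HCI in Wed, Chem in Sat, Networks in Mon, Logic in Sun).

No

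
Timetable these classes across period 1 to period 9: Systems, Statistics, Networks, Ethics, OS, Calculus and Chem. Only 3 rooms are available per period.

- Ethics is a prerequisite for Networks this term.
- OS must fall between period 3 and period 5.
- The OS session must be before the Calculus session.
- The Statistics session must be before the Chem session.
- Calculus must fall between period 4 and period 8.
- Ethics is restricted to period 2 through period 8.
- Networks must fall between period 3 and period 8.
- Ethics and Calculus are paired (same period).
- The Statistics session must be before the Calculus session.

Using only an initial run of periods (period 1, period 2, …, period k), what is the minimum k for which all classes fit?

The precedence chain requires at least 3 distinct periods.
With at most 3 per period and 7 classes, at least 3 periods are needed.
Propagating the time windows through the other constraints, Networks can't land before period 5, so the schedule must run through at least period 5.
5 works (last occupied period: period 5): for example Ethics -> period 4, Networks -> period 5, Statistics -> period 1, Calculus -> period 4, Chem -> period 2, OS -> period 3, Systems -> period 1.

5 periods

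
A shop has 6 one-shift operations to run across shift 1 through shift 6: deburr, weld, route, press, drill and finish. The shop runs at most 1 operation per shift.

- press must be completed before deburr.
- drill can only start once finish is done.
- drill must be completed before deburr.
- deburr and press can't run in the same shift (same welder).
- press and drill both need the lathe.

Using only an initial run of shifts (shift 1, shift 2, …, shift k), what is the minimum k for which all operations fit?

6 shifts

The precedence chain requires at least 3 distinct shifts.
With at most 1 per shift and 6 operations, at least 6 shifts are needed.
6 works (last occupied shift: shift 6): for example deburr=shift 4; weld=shift 5; drill=shift 2; finish=shift 1; press=shift 3; route=shift 6.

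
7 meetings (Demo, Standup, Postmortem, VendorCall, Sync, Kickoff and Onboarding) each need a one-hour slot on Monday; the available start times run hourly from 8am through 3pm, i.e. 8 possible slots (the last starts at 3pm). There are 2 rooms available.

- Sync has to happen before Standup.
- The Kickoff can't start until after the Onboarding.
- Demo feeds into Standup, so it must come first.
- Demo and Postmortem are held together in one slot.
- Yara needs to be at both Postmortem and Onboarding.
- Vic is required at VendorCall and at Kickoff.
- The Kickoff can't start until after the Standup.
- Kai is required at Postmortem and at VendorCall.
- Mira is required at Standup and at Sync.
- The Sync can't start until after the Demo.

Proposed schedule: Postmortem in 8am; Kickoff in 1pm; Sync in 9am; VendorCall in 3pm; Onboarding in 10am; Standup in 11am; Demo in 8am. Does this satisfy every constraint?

Yes, all constraints hold

Demo and Postmortem are held together in one slot — holds.
The Kickoff can't start until after the Onboarding — holds.
Kai is required at Postmortem and at VendorCall — holds.
There are 2 rooms available — holds.
Mira is required at Standup and at Sync — holds.
The Kickoff can't start until after the Standup — holds.
Demo feeds into Standup, so it must come first — holds.
Yara needs to be at both Postmortem and Onboarding — holds.
Sync has to happen before Standup — holds.
The Sync can't start until after the Demo — holds.
Vic is required at VendorCall and at Kickoff — holds.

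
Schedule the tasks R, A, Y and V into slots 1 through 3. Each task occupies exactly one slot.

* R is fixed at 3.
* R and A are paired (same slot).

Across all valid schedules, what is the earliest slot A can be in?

A must be in the same slot as R, which can't be before 3, so A is at least 3.
A at 3 is achievable: V -> 1; A -> 3; R -> 3; Y -> 1.

3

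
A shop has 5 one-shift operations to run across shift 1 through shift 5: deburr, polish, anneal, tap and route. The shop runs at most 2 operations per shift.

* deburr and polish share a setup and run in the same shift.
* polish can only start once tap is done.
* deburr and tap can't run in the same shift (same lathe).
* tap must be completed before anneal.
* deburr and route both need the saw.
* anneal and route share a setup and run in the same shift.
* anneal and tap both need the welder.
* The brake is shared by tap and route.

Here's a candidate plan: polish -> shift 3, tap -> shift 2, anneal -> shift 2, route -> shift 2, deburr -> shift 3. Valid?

anneal and route share a setup and run in the same shift — holds.
deburr and polish share a setup and run in the same shift — holds.
The shop runs at most 2 operations per shift — violated.
The brake is shared by tap and route — violated.
anneal and tap both need the welder — violated.
polish can only start once tap is done — holds.
deburr and tap can't run in the same shift (same lathe) — holds.
tap must be completed before anneal — violated.
deburr and route both need the saw — holds.

No — it violates: anneal and tap both need the welder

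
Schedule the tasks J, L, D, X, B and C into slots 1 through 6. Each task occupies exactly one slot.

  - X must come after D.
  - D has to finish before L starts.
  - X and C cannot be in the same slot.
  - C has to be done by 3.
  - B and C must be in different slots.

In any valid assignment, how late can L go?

6

Precedence pushes L to at least 2.
L at 6 is achievable: C=1; D=1; L=6; X=2; B=2; J=1.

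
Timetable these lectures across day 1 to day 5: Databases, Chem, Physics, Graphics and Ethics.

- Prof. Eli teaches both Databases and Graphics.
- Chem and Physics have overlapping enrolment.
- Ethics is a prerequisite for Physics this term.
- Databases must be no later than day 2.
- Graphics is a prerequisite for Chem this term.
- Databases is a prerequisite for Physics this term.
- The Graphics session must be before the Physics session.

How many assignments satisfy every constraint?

59

Splitting on Databases: it can be day 1 (25), day 2 (34). Listing each branch's schedules as (Chem, Physics, Graphics, Ethics) by day number:
Databases=day 1: (3,4,2,1) (3,4,2,2) (3,4,2,3) (3,5,2,1) (3,5,2,2) (3,5,2,3) (3,5,2,4) (4,3,2,1) (4,3,2,2) (4,5,2,1) (4,5,2,2) (4,5,2,3) (4,5,2,4) (4,5,3,1) (4,5,3,2) (4,5,3,3) (4,5,3,4) (5,3,2,1) (5,3,2,2) (5,4,2,1) (5,4,2,2) (5,4,2,3) (5,4,3,1) (5,4,3,2) (5,4,3,3) — 25.
Databases=day 2: (2,3,1,1) (2,3,1,2) (2,4,1,1) (2,4,1,2) (2,4,1,3) (2,5,1,1) (2,5,1,2) (2,5,1,3) (2,5,1,4) (3,4,1,1) (3,4,1,2) (3,4,1,3) (3,5,1,1) (3,5,1,2) (3,5,1,3) (3,5,1,4) (4,3,1,1) (4,3,1,2) (4,5,1,1) (4,5,1,2) (4,5,1,3) (4,5,1,4) (4,5,3,1) (4,5,3,2) (4,5,3,3) (4,5,3,4) (5,3,1,1) (5,3,1,2) (5,4,1,1) (5,4,1,2) (5,4,1,3) (5,4,3,1) (5,4,3,2) (5,4,3,3) — 34.
Summing: 25 + 34 = 59.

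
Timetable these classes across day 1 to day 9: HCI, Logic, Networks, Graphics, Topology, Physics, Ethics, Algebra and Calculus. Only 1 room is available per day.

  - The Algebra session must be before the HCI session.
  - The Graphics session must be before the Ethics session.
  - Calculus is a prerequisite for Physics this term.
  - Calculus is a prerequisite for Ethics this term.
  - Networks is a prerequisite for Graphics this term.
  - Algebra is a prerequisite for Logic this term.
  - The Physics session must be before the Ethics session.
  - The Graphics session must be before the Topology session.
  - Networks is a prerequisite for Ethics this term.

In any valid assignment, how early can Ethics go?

day 5

Precedence pushes Ethics to at least day 3.
Ethics at day 5 is achievable: Physics -> day 4, Logic -> day 8, Ethics -> day 5, Networks -> day 1, Algebra -> day 6, Calculus -> day 3, Graphics -> day 2, HCI -> day 7, Topology -> day 9.
Nothing earlier works — the capacity limit rule out every day before day 5.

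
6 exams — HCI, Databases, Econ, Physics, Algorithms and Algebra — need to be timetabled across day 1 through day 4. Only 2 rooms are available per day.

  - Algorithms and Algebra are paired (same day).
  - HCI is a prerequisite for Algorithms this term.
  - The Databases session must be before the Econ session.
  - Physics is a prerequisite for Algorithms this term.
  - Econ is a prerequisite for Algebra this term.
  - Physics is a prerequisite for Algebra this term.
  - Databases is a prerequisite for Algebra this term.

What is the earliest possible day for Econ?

Precedence pushes Econ to at least day 2; downstream work caps Econ at day 3.
Econ at day 2 is achievable: Databases -> day 1, Algebra -> day 3, Physics -> day 1, Algorithms -> day 3, HCI -> day 2, Econ -> day 2.

day 2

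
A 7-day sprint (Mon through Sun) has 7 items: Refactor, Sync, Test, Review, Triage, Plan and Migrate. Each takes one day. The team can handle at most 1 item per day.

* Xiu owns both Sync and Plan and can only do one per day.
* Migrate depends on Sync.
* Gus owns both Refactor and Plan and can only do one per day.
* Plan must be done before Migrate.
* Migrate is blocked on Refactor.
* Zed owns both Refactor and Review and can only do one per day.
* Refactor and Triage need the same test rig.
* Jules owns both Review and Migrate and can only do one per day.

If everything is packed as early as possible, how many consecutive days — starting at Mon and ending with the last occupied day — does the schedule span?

7 days

The precedence chain requires at least 2 distinct days.
With at most 1 per day and 7 tasks, at least 7 days are needed.
7 works (last occupied day: Sun): for example Plan=Wed; Test=Fri; Migrate=Thu; Sync=Tue; Review=Sat; Triage=Sun; Refactor=Mon.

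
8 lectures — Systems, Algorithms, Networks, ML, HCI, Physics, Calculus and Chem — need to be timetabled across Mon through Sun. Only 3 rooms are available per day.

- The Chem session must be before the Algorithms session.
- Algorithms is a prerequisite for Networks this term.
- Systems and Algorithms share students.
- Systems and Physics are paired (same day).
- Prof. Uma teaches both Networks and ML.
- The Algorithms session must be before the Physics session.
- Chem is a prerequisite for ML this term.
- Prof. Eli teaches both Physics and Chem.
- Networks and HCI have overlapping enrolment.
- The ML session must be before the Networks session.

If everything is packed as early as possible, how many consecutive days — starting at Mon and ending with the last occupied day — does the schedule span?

3 days

The precedence chain requires at least 3 distinct days.
With at most 3 per day and 8 lectures, at least 3 days are needed.
3 works (last occupied day: Wed): for example Physics=Wed, Algorithms=Tue, Calculus=Mon, ML=Tue, Systems=Wed, Chem=Mon, HCI=Mon, Networks=Wed.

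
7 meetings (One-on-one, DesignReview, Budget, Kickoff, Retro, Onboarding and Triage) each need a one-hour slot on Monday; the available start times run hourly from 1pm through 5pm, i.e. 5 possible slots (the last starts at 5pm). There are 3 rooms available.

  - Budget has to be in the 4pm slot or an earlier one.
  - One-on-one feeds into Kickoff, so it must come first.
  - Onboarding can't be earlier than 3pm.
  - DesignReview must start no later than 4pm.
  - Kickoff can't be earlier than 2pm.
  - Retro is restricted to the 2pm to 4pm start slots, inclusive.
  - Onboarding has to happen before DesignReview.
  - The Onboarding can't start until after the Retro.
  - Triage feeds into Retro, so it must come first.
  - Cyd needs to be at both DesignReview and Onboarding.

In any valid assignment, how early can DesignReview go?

4pm

Precedence pushes DesignReview to at least 4pm; DesignReview's own window allows nothing later than 4pm.
DesignReview at 4pm is achievable: One-on-one in 1pm, Onboarding in 3pm, Retro in 2pm, Budget in 1pm, Triage in 1pm, DesignReview in 4pm, Kickoff in 2pm.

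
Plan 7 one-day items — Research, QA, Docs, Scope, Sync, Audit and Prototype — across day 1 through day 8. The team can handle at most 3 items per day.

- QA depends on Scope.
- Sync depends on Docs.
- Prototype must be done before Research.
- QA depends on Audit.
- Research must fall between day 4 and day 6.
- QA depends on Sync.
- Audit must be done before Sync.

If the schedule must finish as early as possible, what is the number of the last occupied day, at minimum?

The precedence chain requires at least 3 distinct days.
With at most 3 per day and 7 tasks, at least 3 days are needed.
Research can't be placed before day 4, so the schedule must run through at least day 4.
4 works (last occupied day: day 4): for example Sync=day 2, Audit=day 1, Prototype=day 2, QA=day 3, Docs=day 1, Research=day 4, Scope=day 1.

4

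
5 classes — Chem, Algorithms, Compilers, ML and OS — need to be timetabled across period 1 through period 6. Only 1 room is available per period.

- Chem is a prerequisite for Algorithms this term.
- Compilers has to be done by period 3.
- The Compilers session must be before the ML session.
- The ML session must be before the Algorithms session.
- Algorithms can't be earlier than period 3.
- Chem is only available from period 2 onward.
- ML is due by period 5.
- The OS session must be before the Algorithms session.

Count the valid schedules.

53

Splitting on Chem: it can be period 2 (13), period 3 (13), period 4 (15), period 5 (12). Listing each branch's schedules as (Algorithms, Compilers, ML, OS) by period number:
Chem=period 2: (5,1,3,4) (5,1,4,3) (5,3,4,1) (6,1,3,4) (6,1,3,5) (6,1,4,3) (6,1,4,5) (6,1,5,3) (6,1,5,4) (6,3,4,1) (6,3,4,5) (6,3,5,1) (6,3,5,4) — 13.
Chem=period 3: (5,1,2,4) (5,1,4,2) (5,2,4,1) (6,1,2,4) (6,1,2,5) (6,1,4,2) (6,1,4,5) (6,1,5,2) (6,1,5,4) (6,2,4,1) (6,2,4,5) (6,2,5,1) (6,2,5,4) — 13.
Chem=period 4: (5,1,2,3) (5,1,3,2) (5,2,3,1) (6,1,2,3) (6,1,2,5) (6,1,3,2) (6,1,3,5) (6,1,5,2) (6,1,5,3) (6,2,3,1) (6,2,3,5) (6,2,5,1) (6,2,5,3) (6,3,5,1) (6,3,5,2) — 15.
Chem=period 5: (6,1,2,3) (6,1,2,4) (6,1,3,2) (6,1,3,4) (6,1,4,2) (6,1,4,3) (6,2,3,1) (6,2,3,4) (6,2,4,1) (6,2,4,3) (6,3,4,1) (6,3,4,2) — 12.
Summing: 13 + 13 + 15 + 12 = 53.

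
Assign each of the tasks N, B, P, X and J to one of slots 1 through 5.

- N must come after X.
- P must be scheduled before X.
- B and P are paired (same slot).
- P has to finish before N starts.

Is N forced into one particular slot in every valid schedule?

No

N can be 3 (e.g. N=3, P=1, J=1, B=1, X=2) or 4 (e.g. B=1; P=1; N=4; X=2; J=1).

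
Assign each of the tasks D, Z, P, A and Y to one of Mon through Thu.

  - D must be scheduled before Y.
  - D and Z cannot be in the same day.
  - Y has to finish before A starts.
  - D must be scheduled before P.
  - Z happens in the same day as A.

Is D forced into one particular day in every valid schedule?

No

D can be Mon (e.g. Y in Tue; D in Mon; Z in Wed; P in Tue; A in Wed) or Tue (e.g. Z=Thu, P=Wed, D=Tue, Y=Wed, A=Thu).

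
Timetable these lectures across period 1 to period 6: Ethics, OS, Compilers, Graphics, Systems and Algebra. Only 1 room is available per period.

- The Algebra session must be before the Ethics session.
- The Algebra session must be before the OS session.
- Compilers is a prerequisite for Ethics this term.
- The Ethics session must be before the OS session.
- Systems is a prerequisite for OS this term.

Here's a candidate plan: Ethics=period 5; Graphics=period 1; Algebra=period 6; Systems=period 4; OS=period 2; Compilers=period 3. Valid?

Invalid. The Algebra session must be before the OS session.

The Algebra session must be before the OS session — violated.
Compilers is a prerequisite for Ethics this term — holds.
Only 1 room is available per period — holds.
The Algebra session must be before the Ethics session — violated.
Systems is a prerequisite for OS this term — violated.
The Ethics session must be before the OS session — violated.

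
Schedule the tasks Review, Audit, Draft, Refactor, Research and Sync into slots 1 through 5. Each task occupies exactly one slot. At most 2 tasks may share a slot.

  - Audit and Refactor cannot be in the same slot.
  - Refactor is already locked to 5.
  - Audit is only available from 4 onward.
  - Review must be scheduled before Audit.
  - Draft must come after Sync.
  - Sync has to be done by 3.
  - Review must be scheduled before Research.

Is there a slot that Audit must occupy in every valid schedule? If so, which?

Audit's window is 4–5.
Refactor is fixed at 5, and Audit can't share a slot with Refactor.
So Audit must be 4.

4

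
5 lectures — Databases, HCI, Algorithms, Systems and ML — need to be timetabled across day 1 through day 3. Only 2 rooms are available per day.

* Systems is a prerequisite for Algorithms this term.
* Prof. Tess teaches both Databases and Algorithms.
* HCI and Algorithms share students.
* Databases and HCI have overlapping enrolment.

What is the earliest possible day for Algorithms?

Precedence pushes Algorithms to at least day 2.
Algorithms at day 2 is achievable: Systems=day 1; Databases=day 1; Algorithms=day 2; ML=day 2; HCI=day 3.

day 2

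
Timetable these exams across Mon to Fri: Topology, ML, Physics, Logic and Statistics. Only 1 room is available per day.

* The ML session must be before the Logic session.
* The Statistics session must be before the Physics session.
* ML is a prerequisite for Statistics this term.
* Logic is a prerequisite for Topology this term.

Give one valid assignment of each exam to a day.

Topology=Thu; Logic=Tue; Statistics=Wed; Physics=Fri; ML=Mon

Checking: Statistics(Wed) before Physics(Fri); ML(Mon) before Logic(Tue); ML(Mon) before Statistics(Wed); Logic(Tue) before Topology(Thu); max 1 per day (cap 1).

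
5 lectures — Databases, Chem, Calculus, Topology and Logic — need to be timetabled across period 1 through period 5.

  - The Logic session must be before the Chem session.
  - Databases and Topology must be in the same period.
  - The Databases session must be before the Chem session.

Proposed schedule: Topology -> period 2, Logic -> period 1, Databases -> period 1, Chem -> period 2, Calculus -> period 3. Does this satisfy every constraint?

Databases and Topology must be in the same period — violated.
The Logic session must be before the Chem session — holds.
The Databases session must be before the Chem session — holds.

No — it violates: Databases and Topology must be in the same period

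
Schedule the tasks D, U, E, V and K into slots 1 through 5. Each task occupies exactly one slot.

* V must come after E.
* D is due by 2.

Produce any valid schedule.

V=2; E=1; K=1; D=1; U=1

Checking: E(1) before V(2); D=1 in [1,2].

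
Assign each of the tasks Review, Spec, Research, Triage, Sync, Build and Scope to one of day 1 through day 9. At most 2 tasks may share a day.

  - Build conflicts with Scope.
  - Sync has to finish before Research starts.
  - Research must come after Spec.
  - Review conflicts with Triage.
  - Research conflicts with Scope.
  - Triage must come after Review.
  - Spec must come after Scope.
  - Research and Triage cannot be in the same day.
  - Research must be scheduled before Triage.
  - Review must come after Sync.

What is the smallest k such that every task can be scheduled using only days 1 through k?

4

The precedence chain requires at least 4 distinct days.
With at most 2 per day and 7 tasks, at least 4 days are needed.
4 works (last occupied day: day 4): for example Spec -> day 2, Review -> day 2, Triage -> day 4, Scope -> day 1, Sync -> day 1, Research -> day 3, Build -> day 3.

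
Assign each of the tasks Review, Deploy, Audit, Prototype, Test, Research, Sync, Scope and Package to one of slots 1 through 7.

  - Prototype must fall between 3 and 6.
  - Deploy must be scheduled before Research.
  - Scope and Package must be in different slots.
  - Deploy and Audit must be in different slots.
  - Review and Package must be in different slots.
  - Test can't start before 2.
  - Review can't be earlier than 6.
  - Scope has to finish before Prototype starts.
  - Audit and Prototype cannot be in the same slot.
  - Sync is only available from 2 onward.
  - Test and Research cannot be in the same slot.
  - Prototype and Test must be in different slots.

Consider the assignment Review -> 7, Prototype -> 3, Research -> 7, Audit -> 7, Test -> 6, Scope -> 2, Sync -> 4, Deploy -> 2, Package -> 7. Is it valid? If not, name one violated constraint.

No — it violates: Review and Package must be in different slots

Prototype must fall between 3 and 6 — holds.
Deploy must be scheduled before Research — holds.
Audit and Prototype cannot be in the same slot — holds.
Sync is only available from 2 onward — holds.
Deploy and Audit must be in different slots — holds.
Scope has to finish before Prototype starts — holds.
Test can't start before 2 — holds.
Scope and Package must be in different slots — holds.
Review can't be earlier than 6 — holds.
Review and Package must be in different slots — violated.
Prototype and Test must be in different slots — holds.
Test and Research cannot be in the same slot — holds.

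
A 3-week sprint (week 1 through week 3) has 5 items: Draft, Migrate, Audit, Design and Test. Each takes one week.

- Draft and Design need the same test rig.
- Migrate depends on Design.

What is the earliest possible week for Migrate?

week 2

Precedence pushes Migrate to at least week 2.
Migrate at week 2 is achievable: Migrate in week 2, Audit in week 1, Design in week 1, Test in week 1, Draft in week 2.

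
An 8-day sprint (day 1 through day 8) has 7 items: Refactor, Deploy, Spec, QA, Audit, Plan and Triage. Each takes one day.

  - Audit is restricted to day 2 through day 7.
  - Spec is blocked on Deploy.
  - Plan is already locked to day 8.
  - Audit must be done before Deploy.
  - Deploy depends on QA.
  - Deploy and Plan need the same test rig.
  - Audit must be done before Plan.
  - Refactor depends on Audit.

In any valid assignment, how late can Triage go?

day 8

Triage at day 8 is achievable: Refactor=day 3, QA=day 1, Spec=day 4, Plan=day 8, Deploy=day 3, Audit=day 2, Triage=day 8.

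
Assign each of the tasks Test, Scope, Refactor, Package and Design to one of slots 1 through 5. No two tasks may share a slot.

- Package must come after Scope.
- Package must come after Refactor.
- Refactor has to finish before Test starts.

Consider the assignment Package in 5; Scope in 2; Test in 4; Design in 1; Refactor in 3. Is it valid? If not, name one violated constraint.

Yes

Refactor has to finish before Test starts — holds.
Package must come after Refactor — holds.
Package must come after Scope — holds.
No two tasks may share a slot — holds.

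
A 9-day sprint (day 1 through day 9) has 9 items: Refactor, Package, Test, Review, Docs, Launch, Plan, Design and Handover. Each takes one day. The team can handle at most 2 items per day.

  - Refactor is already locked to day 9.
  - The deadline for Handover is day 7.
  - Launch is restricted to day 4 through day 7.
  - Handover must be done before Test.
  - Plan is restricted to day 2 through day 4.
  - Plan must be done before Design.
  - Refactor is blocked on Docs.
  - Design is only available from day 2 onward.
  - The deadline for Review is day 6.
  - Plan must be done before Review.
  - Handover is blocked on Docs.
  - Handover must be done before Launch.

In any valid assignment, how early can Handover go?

Precedence pushes Handover to at least day 2; Handover's own window allows nothing later than day 7; downstream work caps Handover at day 6.
Handover at day 2 is achievable: Review in day 3, Refactor in day 9, Docs in day 1, Test in day 4, Launch in day 4, Package in day 1, Design in day 3, Plan in day 2, Handover in day 2.

day 2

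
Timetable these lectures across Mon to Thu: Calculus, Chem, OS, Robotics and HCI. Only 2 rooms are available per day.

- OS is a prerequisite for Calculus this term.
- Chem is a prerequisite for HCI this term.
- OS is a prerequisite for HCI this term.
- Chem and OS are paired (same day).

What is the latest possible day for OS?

Wed

Downstream work caps OS at Wed.
OS at Wed is achievable: Calculus=Thu, Robotics=Mon, OS=Wed, Chem=Wed, HCI=Thu.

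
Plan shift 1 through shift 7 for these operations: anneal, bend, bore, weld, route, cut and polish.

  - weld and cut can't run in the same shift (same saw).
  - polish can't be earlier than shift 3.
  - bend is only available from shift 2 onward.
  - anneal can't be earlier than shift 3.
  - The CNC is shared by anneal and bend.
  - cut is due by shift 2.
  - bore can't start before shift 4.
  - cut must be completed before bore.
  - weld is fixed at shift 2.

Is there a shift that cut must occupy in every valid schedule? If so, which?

cut's window is shift 1–shift 2.
weld is fixed at shift 2, and cut can't share a shift with weld.
So cut must be shift 1.

shift 1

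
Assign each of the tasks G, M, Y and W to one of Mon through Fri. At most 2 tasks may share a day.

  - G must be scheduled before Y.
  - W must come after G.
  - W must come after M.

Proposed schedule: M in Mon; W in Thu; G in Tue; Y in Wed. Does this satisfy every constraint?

At most 2 tasks may share a day — holds.
W must come after G — holds.
W must come after M — holds.
G must be scheduled before Y — holds.

Yes, all constraints hold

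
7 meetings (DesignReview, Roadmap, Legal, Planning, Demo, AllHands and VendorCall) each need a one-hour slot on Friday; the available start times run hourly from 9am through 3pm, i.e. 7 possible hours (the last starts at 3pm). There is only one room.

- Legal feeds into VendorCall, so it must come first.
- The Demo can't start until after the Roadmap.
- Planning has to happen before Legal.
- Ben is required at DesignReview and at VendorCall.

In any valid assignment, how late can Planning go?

Downstream work caps Planning at 1pm.
Planning at 1pm is achievable: DesignReview -> 11am; Planning -> 1pm; AllHands -> 12pm; Legal -> 2pm; VendorCall -> 3pm; Demo -> 10am; Roadmap -> 9am.

1pm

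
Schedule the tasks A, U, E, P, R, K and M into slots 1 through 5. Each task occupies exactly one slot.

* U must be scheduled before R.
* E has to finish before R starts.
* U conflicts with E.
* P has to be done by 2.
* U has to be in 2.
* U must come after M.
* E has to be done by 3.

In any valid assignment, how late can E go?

3

E's own window allows nothing later than 3.
E at 3 is achievable: E=3, R=4, M=1, K=1, A=1, U=2, P=1.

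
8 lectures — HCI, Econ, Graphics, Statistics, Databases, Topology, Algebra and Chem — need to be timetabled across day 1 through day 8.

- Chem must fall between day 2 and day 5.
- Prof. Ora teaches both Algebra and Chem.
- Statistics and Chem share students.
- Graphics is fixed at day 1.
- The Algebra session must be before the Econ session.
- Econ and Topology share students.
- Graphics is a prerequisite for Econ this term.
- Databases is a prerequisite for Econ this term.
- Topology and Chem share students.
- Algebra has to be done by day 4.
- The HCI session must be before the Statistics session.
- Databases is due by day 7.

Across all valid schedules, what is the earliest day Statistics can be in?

Precedence pushes Statistics to at least day 2.
Statistics at day 2 is achievable: Graphics -> day 1, Topology -> day 1, Algebra -> day 1, Chem -> day 3, Econ -> day 2, Databases -> day 1, Statistics -> day 2, HCI -> day 1.

day 2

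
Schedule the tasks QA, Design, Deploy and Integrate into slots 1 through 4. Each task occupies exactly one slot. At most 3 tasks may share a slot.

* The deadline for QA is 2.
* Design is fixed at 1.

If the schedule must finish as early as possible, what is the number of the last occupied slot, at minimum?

slot 2

With at most 3 per slot and 4 tasks, at least 2 slots are needed.
2 works (last occupied slot: 2): for example Design -> 1, QA -> 1, Deploy -> 1, Integrate -> 2.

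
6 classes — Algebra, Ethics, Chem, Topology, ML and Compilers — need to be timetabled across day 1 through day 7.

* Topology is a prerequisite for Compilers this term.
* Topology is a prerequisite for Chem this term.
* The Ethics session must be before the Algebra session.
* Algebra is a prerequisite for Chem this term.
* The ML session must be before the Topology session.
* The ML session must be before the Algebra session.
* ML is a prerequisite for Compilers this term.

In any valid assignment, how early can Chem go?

day 3

Precedence pushes Chem to at least day 3.
Chem at day 3 is achievable: Topology in day 2; ML in day 1; Algebra in day 2; Compilers in day 3; Chem in day 3; Ethics in day 1.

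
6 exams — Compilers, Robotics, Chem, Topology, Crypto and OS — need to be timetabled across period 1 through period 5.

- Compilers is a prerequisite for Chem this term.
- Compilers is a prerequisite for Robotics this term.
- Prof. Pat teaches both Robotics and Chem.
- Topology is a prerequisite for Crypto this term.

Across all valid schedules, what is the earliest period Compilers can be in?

period 1

Downstream work caps Compilers at period 4.
Compilers at period 1 is achievable: OS in period 1, Topology in period 1, Robotics in period 2, Crypto in period 2, Chem in period 3, Compilers in period 1.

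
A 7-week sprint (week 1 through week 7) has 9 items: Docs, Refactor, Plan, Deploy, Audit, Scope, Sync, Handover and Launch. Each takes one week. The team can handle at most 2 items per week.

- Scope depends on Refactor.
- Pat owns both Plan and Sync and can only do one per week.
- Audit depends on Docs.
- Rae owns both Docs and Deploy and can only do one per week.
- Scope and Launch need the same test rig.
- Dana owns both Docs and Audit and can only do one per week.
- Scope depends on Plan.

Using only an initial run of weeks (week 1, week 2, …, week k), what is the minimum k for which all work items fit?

The precedence chain requires at least 2 distinct weeks.
With at most 2 per week and 9 work items, at least 5 weeks are needed.
5 works (last occupied week: week 5): for example Launch in week 5; Deploy in week 3; Sync in week 4; Docs in week 2; Plan in week 1; Scope in week 2; Refactor in week 1; Audit in week 3; Handover in week 4.

5 weeks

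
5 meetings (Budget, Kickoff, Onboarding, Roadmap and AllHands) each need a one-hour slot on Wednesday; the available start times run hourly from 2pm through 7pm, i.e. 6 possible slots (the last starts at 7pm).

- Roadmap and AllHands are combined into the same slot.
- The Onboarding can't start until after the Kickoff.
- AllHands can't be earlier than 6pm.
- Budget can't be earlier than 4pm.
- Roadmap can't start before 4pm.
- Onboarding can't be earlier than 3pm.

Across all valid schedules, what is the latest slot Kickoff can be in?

Downstream work caps Kickoff at 6pm.
Kickoff at 6pm is achievable: Kickoff=6pm; Roadmap=6pm; Onboarding=7pm; AllHands=6pm; Budget=4pm.

6pm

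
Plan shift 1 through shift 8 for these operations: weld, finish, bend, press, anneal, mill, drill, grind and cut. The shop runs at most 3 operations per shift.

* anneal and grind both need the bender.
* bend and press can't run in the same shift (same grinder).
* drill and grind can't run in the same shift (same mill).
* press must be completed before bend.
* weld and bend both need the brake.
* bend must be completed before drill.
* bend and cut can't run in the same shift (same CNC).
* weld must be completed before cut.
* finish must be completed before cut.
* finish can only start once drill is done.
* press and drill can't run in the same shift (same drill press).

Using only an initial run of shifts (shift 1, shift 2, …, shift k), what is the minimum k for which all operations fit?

5

The precedence chain requires at least 5 distinct shifts.
With at most 3 per shift and 9 operations, at least 3 shifts are needed.
5 works (last occupied shift: shift 5): for example press in shift 1; bend in shift 2; mill in shift 2; cut in shift 5; weld in shift 1; finish in shift 4; anneal in shift 1; grind in shift 2; drill in shift 3.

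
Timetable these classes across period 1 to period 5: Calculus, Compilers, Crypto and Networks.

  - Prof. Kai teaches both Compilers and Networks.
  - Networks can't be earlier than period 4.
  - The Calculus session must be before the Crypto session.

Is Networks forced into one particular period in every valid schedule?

No

Networks can be period 4 (e.g. Networks in period 4, Compilers in period 1, Crypto in period 2, Calculus in period 1) or period 5 (e.g. Compilers=period 1; Crypto=period 2; Calculus=period 1; Networks=period 5).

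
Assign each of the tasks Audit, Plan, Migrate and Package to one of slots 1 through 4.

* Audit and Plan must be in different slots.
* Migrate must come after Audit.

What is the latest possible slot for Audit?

Downstream work caps Audit at 3.
Audit at 3 is achievable: Audit=3, Plan=1, Package=1, Migrate=4.

3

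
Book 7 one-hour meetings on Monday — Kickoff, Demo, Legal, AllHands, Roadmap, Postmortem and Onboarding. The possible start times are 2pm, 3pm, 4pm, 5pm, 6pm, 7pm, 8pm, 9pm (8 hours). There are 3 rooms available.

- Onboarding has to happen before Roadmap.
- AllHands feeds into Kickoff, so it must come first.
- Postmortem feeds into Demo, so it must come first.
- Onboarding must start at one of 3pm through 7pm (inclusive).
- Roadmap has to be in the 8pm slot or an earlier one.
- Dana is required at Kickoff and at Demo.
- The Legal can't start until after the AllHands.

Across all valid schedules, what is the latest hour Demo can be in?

9pm

Precedence pushes Demo to at least 3pm.
Demo at 9pm is achievable: AllHands -> 2pm, Roadmap -> 4pm, Postmortem -> 2pm, Legal -> 3pm, Kickoff -> 3pm, Demo -> 9pm, Onboarding -> 3pm.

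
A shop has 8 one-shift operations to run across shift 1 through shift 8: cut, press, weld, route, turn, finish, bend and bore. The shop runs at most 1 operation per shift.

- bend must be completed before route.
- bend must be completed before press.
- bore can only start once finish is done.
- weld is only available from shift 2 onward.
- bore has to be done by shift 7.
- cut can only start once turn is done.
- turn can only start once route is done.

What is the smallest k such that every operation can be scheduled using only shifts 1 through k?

8

The precedence chain requires at least 4 distinct shifts.
With at most 1 per shift and 8 operations, at least 8 shifts are needed.
8 works (last occupied shift: shift 8): for example weld -> shift 3; finish -> shift 1; route -> shift 5; bore -> shift 2; bend -> shift 4; cut -> shift 7; turn -> shift 6; press -> shift 8.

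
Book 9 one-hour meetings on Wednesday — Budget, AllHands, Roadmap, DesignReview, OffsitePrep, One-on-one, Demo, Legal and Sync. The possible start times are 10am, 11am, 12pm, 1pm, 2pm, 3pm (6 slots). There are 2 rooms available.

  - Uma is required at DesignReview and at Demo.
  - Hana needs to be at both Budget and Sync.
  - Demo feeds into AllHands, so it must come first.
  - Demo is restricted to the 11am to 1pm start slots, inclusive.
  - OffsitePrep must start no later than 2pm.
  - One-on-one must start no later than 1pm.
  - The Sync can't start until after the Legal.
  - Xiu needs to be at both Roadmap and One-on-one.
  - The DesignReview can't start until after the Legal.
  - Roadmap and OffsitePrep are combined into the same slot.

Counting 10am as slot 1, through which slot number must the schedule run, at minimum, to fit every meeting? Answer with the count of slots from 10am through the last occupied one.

5

The precedence chain requires at least 2 distinct slots.
With at most 2 per slot and 9 meetings, at least 5 slots are needed.
Propagating the time windows through the other constraints, AllHands can't land before 12pm — that is slot 3 counting from 10am — so the schedule must run through at least 3 slots.
5 works (last occupied slot: 2pm): for example DesignReview -> 12pm; Demo -> 11am; Sync -> 11am; Budget -> 1pm; OffsitePrep -> 2pm; AllHands -> 12pm; Legal -> 10am; Roadmap -> 2pm; One-on-one -> 10am.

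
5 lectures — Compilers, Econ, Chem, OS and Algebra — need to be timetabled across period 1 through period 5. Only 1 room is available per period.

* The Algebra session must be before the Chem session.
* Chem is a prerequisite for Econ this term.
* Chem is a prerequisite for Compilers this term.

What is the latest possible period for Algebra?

Downstream work caps Algebra at period 3.
Algebra at period 2 is achievable: Compilers in period 4, Econ in period 5, OS in period 1, Chem in period 3, Algebra in period 2.
Nothing later works — the capacity limit rule out every period after period 2.

period 2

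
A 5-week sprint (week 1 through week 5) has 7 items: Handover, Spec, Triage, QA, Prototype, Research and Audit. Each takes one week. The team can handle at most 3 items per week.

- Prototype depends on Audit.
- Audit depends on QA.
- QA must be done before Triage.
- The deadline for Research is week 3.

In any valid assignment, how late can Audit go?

week 4

Precedence pushes Audit to at least week 2; downstream work caps Audit at week 4.
Audit at week 4 is achievable: Triage -> week 2; Handover -> week 1; QA -> week 1; Prototype -> week 5; Spec -> week 2; Research -> week 1; Audit -> week 4.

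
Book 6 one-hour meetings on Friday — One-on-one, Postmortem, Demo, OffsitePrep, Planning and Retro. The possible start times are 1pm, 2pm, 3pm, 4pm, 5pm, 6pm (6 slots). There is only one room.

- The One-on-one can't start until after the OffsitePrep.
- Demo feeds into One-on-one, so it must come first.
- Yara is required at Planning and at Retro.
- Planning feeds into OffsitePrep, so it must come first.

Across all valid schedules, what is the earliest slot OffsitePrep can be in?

Precedence pushes OffsitePrep to at least 2pm; downstream work caps OffsitePrep at 5pm.
OffsitePrep at 2pm is achievable: Planning -> 1pm, Retro -> 6pm, One-on-one -> 4pm, Demo -> 3pm, Postmortem -> 5pm, OffsitePrep -> 2pm.

2pm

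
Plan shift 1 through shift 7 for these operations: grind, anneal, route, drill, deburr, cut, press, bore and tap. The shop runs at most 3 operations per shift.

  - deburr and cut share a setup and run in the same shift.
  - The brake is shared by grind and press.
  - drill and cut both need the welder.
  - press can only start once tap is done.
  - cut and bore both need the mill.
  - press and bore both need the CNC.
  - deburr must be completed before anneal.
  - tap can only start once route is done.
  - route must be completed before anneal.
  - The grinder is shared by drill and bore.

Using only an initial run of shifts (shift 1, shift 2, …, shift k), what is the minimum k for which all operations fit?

3

The precedence chain requires at least 3 distinct shifts.
With at most 3 per shift and 9 operations, at least 3 shifts are needed.
3 works (last occupied shift: shift 3): for example cut in shift 1; press in shift 3; route in shift 1; grind in shift 2; drill in shift 3; anneal in shift 3; tap in shift 2; bore in shift 2; deburr in shift 1.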